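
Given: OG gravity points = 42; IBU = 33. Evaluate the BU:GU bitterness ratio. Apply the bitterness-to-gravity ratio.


BU:GU = IBU / OG_points
BU:GU = 33 / 42

0.7857


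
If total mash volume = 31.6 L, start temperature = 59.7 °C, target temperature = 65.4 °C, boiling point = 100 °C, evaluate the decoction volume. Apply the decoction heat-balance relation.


V_dec = V_total·(T_target − T_start)/(T_boil − T_start)
V_dec = 31.6·(65.4 − 59.7)/(100 − 59.7)

4.4695 L


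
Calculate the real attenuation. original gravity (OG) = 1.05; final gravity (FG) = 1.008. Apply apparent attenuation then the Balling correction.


AA = (OG−FG)/(OG−1)·100;  RA = AA·0.8192
AA = (1.05 − 1.008)/(1.05 − 1)·100 = 84.0000
RA = 84.0000·0.8192

68.8128 %


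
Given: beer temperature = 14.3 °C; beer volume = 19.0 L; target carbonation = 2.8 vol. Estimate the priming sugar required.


residual = 14.695·(0.01821 + 0.09011·e^(−0.04·T));  sugar = (target − residual)·4.0·V
residual = 14.695·(0.01821 + 0.09011·e^(−0.04·14.3)) = 1.0149
sugar = (2.8 − 1.0149)·4.0·19.0

135.6638 g


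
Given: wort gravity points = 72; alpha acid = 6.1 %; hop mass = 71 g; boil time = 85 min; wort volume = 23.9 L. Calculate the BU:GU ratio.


U = 1.65·0.000125^(GP/1000)·(1−e^(−0.04t))/4.15;  IBU = (α/100)·m·U·1000/V;  BU:GU = IBU/GP
U = 1.65·0.000125^(72/1000)·(1−e^(−0.04·85))/4.15 = 0.2012
IBU = (6.1/100)·71·0.2012·1000/23.9 = 36.4638
BU:GU = 36.4638/72

0.5064


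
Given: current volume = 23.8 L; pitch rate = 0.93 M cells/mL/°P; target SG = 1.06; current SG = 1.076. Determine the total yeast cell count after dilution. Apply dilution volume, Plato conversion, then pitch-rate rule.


V_w = V·((SG_c−1)/(SG_t−1)−1);  °P = 259 − 259/SG_t;  cells = rate·(V+V_w)·°P
V_w = 23.8·((1.076−1)/(1.06−1)−1) = 6.3467
V_final = 23.8 + 6.3467 = 30.1467
°P = 259 − 259/1.06 = 14.6604
cells = 0.93·30.1467·14.6604

411.0242 billion cells


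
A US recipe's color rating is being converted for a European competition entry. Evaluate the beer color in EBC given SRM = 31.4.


EBC = SRM · 1.97
EBC = 31.4 · 1.97

61.8580 EBC


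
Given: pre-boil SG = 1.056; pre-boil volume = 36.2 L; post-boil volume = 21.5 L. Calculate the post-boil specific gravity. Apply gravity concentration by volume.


SG_post = 1 + (SG_pre − 1)·V_pre/V_post
pts_pre = (1.056 − 1)·1000 = 56.0000
pts_post = 56.0000·36.2/21.5 = 94.2884
SG_post = 1 + 94.2884/1000

1.0943


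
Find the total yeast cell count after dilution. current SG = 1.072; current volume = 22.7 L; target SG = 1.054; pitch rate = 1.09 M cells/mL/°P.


V_w = V·((SG_c−1)/(SG_t−1)−1);  °P = 259 − 259/SG_t;  cells = rate·(V+V_w)·°P
V_w = 22.7·((1.072−1)/(1.054−1)−1) = 7.5667
V_final = 22.7 + 7.5667 = 30.2667
°P = 259 − 259/1.054 = 13.2694
cells = 1.09·30.2667·13.2694

437.7680 billion cells


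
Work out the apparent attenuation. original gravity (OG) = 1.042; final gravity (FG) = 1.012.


AA = (OG − FG)/(OG − 1) · 100
AA = (1.042 − 1.012)/(1.042 − 1) · 100

71.4286 %


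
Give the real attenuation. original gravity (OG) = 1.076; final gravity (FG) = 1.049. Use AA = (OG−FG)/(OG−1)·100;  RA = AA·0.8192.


AA = (1.076 − 1.049)/(1.076 − 1)·100 = 35.5263
RA = 35.5263·0.8192

29.1032 %


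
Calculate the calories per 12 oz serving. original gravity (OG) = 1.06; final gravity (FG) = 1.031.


ABW = (OG−FG)·131.25·0.79/FG;  °P = 259 − 259/SG (for OG→OE and FG→AE);  RE = 0.1808·OE + 0.8192·AE;  Cal = (6.9·ABW + 4·(RE−0.1))·FG·3.55
ABW = (1.06 − 1.031)·131.25·0.79/1.031 = 2.9165
OE = 259 − 259/1.06 = 14.6604 °P
AE = 259 − 259/1.031 = 7.7876 °P
RE = 0.1808·14.6604 + 0.8192·7.7876 = 9.0302 °P
Cal = (6.9·2.9165 + 4·(9.0302−0.1))·1.031·3.55

204.3946 kcal


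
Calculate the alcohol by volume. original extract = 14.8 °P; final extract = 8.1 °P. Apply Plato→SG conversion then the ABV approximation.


SG = 259/(259 − P);  ABV = (OG − FG)·131.25
OG = 259/(259 − 14.8) = 1.0606
FG = 259/(259 − 8.1) = 1.0323
ABV = (1.0606 − 1.0323)·131.25

3.7173 % ABV


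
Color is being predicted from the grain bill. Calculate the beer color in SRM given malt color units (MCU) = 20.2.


SRM = 1.4922 · MCU^0.6859
SRM = 1.4922 · 20.2^0.6859

11.7265 SRM


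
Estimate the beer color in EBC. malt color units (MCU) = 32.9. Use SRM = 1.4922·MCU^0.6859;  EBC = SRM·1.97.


SRM = 1.4922·32.9^0.6859 = 16.3860
EBC = 16.3860·1.97

32.2803 EBC


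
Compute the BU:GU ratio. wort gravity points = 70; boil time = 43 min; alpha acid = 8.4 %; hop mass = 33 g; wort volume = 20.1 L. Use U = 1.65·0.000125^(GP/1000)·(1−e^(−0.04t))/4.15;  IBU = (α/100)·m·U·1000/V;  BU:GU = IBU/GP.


U = 1.65·0.000125^(70/1000)·(1−e^(−0.04·43))/4.15 = 0.1740
IBU = (8.4/100)·33·0.1740·1000/20.1 = 23.9952
BU:GU = 23.9952/70

0.3428


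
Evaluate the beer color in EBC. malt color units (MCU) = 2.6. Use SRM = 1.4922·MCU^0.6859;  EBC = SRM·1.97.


SRM = 1.4922·2.6^0.6859 = 2.8738
EBC = 2.8738·1.97

5.6614 EBC


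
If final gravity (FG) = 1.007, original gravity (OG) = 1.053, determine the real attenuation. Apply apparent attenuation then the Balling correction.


AA = (OG−FG)/(OG−1)·100;  RA = AA·0.8192
AA = (1.053 − 1.007)/(1.053 − 1)·100 = 86.7925
RA = 86.7925·0.8192

71.1004 %


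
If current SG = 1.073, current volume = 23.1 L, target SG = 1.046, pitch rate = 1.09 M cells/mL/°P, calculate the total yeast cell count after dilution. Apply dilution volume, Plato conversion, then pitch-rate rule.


V_w = V·((SG_c−1)/(SG_t−1)−1);  °P = 259 − 259/SG_t;  cells = rate·(V+V_w)·°P
V_w = 23.1·((1.073−1)/(1.046−1)−1) = 13.5587
V_final = 23.1 + 13.5587 = 36.6587
°P = 259 − 259/1.046 = 11.3901
cells = 1.09·36.6587·11.3901

455.1237 billion cells


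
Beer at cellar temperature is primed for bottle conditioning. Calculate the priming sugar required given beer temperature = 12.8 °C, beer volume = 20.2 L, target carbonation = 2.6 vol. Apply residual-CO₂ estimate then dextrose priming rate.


residual = 14.695·(0.01821 + 0.09011·e^(−0.04·T));  sugar = (target − residual)·4.0·V
residual = 14.695·(0.01821 + 0.09011·e^(−0.04·12.8)) = 1.0612
sugar = (2.6 − 1.0612)·4.0·20.2

124.3380 g


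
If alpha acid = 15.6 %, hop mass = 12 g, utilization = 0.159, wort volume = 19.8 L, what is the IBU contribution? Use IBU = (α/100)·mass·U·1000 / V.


IBU = (15.6/100)·12·0.159·1000 / 19.8

15.0327 IBU


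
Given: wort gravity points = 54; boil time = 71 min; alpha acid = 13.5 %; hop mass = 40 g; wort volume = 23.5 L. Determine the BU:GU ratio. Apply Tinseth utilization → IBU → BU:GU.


U = 1.65·0.000125^(GP/1000)·(1−e^(−0.04t))/4.15;  IBU = (α/100)·m·U·1000/V;  BU:GU = IBU/GP
U = 1.65·0.000125^(54/1000)·(1−e^(−0.04·71))/4.15 = 0.2304
IBU = (13.5/100)·40·0.2304·1000/23.5 = 52.9480
BU:GU = 52.9480/54

0.9805


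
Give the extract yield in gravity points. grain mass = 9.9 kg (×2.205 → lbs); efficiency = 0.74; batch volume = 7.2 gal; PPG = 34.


points = lbs × PPG × eff / vol
lbs = 9.9 × 2.205 = 21.8295
points = 21.8295 × 34 × 0.74 / 7.2

76.2820 points


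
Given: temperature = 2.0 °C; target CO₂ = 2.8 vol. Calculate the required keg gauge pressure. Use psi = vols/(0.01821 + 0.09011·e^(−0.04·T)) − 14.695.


psi = 2.8/(0.01821 + 0.09011·e^(−0.04·2.0)) − 14.695

12.9206 psi


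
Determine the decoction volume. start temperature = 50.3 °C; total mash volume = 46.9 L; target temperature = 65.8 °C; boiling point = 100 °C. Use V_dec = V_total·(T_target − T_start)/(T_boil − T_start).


V_dec = 46.9·(65.8 − 50.3)/(100 − 50.3)

14.6268 L


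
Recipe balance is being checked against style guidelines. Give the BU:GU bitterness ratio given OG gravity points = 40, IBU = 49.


BU:GU = IBU / OG_points
BU:GU = 49 / 40

1.2250


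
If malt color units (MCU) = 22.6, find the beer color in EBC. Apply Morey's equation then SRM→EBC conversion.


SRM = 1.4922·MCU^0.6859;  EBC = SRM·1.97
SRM = 1.4922·22.6^0.6859 = 12.6651
EBC = 12.6651·1.97

24.9503 EBC


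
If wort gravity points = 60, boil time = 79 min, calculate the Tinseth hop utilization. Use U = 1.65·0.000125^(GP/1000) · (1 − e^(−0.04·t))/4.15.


bigness = 1.65·0.000125^(60/1000) = 0.9623
boil_factor = (1 − e^(−0.04·79))/4.15 = 0.2307
U = 0.9623 · 0.2307

0.2220


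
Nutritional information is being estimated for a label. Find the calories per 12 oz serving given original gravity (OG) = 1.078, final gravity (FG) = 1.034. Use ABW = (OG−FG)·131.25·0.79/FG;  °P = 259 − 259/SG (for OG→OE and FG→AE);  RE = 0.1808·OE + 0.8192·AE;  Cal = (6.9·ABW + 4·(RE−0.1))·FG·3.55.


ABW = (1.078 − 1.034)·131.25·0.79/1.034 = 4.4122
OE = 259 − 259/1.078 = 18.7403 °P
AE = 259 − 259/1.034 = 8.5164 °P
RE = 0.1808·18.7403 + 0.8192·8.5164 = 10.3649 °P
Cal = (6.9·4.4122 + 4·(10.3649−0.1))·1.034·3.55

262.4699 kcal


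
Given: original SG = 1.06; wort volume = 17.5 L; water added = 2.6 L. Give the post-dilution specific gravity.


SG_new = 1 + (SG_old − 1)·V_old/(V_old + V_water)
pts = (1.06 − 1)·1000·17.5/(17.5 + 2.6) = 52.2388
SG_new = 1 + 52.2388/1000

1.0522


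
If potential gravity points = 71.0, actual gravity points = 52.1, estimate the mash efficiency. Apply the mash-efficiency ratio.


efficiency = actual / potential × 100
efficiency = 52.1 / 71.0 × 100

73.3803 %


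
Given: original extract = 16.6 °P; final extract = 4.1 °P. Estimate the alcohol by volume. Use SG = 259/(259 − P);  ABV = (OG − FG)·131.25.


OG = 259/(259 − 16.6) = 1.0685
FG = 259/(259 − 4.1) = 1.0161
ABV = (1.0685 − 1.0161)·131.25

6.8771 % ABV


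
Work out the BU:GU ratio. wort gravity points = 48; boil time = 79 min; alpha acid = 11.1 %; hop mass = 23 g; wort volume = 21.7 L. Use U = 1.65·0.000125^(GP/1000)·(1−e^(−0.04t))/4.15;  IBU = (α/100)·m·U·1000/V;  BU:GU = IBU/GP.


U = 1.65·0.000125^(48/1000)·(1−e^(−0.04·79))/4.15 = 0.2473
IBU = (11.1/100)·23·0.2473·1000/21.7 = 29.0972
BU:GU = 29.0972/48

0.6062


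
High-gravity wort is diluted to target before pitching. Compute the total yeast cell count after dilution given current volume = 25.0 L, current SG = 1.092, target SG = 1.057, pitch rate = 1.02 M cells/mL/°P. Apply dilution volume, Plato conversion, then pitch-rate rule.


V_w = V·((SG_c−1)/(SG_t−1)−1);  °P = 259 − 259/SG_t;  cells = rate·(V+V_w)·°P
V_w = 25.0·((1.092−1)/(1.057−1)−1) = 15.3509
V_final = 25.0 + 15.3509 = 40.3509
°P = 259 − 259/1.057 = 13.9669
cells = 1.02·40.3509·13.9669

574.8477 billion cells


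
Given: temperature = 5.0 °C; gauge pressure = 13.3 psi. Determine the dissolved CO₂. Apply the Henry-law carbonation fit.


vols = (P + 14.695)·(0.01821 + 0.09011·e^(−0.04·T))
vols = (13.3 + 14.695)·(0.01821 + 0.09011·e^(−0.04·5.0))

2.5751 volumes


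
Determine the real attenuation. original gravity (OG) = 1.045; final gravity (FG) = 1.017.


AA = (OG−FG)/(OG−1)·100;  RA = AA·0.8192
AA = (1.045 − 1.017)/(1.045 − 1)·100 = 62.2222
RA = 62.2222·0.8192

50.9724 %


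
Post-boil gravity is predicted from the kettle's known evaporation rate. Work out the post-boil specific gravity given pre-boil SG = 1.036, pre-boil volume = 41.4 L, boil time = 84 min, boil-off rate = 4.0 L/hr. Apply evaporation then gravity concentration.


V_post = V_pre − rate·(t/60);  SG_post = 1 + (SG_pre−1)·V_pre/V_post
V_post = 41.4 − 4.0·(84/60) = 35.8000
SG_post = 1 + (1.036 − 1)·41.4/35.8000

1.0416


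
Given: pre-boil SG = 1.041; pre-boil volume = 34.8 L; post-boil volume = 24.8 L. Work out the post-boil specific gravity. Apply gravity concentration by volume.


SG_post = 1 + (SG_pre − 1)·V_pre/V_post
pts_pre = (1.041 − 1)·1000 = 41.0000
pts_post = 41.0000·34.8/24.8 = 57.5323
SG_post = 1 + 57.5323/1000

1.0575


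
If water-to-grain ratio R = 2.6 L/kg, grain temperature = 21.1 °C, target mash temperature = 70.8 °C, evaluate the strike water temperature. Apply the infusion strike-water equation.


T_strike = (0.41/R)·(T_mash − T_grain) + T_mash
T_strike = (0.41/2.6)·(70.8 − 21.1) + 70.8

78.6373 °C


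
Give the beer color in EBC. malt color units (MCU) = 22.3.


SRM = 1.4922·MCU^0.6859;  EBC = SRM·1.97
SRM = 1.4922·22.3^0.6859 = 12.5496
EBC = 12.5496·1.97

24.7227 EBC


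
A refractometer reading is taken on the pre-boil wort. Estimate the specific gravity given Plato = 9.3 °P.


SG = 259/(259 − P)
SG = 259/(259 − 9.3)

1.0372


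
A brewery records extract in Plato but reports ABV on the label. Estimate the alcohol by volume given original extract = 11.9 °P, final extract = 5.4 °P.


SG = 259/(259 − P);  ABV = (OG − FG)·131.25
OG = 259/(259 − 11.9) = 1.0482
FG = 259/(259 − 5.4) = 1.0213
ABV = (1.0482 − 1.0213)·131.25

3.5261 % ABV


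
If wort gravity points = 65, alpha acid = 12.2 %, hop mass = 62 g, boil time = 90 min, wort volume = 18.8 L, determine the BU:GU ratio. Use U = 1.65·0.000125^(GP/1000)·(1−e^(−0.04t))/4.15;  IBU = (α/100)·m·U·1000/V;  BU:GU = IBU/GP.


U = 1.65·0.000125^(65/1000)·(1−e^(−0.04·90))/4.15 = 0.2156
IBU = (12.2/100)·62·0.2156·1000/18.8 = 86.7555
BU:GU = 86.7555/65

1.3347


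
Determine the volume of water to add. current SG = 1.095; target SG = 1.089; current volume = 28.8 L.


V_water = V·((SG_curr − 1)/(SG_target − 1) − 1)
V_water = 28.8·((1.095 − 1)/(1.089 − 1) − 1)

1.9416 L


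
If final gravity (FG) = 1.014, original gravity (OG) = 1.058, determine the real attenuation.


AA = (OG−FG)/(OG−1)·100;  RA = AA·0.8192
AA = (1.058 − 1.014)/(1.058 − 1)·100 = 75.8621
RA = 75.8621·0.8192

62.1462 %


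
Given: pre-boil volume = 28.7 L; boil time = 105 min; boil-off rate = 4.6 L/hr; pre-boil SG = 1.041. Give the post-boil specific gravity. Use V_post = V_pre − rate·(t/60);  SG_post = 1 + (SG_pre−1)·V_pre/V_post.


V_post = 28.7 − 4.6·(105/60) = 20.6500
SG_post = 1 + (1.041 − 1)·28.7/20.6500

1.0570


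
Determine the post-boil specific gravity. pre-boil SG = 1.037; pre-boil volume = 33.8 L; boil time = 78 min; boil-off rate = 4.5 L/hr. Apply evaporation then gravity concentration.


V_post = V_pre − rate·(t/60);  SG_post = 1 + (SG_pre−1)·V_pre/V_post
V_post = 33.8 − 4.5·(78/60) = 27.9500
SG_post = 1 + (1.037 − 1)·33.8/27.9500

1.0447


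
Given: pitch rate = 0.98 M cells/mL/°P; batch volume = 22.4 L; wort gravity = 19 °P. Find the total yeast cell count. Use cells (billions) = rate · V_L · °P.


cells = 0.98 · 22.4 · 19

417.0880 billion cells


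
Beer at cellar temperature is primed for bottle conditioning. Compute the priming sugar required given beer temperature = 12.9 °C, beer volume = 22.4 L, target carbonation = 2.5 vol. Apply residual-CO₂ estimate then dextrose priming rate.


residual = 14.695·(0.01821 + 0.09011·e^(−0.04·T));  sugar = (target − residual)·4.0·V
residual = 14.695·(0.01821 + 0.09011·e^(−0.04·12.9)) = 1.0580
sugar = (2.5 − 1.0580)·4.0·22.4

129.2036 g


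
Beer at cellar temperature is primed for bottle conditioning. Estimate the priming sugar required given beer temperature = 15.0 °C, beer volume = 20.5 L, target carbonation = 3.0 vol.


residual = 14.695·(0.01821 + 0.09011·e^(−0.04·T));  sugar = (target − residual)·4.0·V
residual = 14.695·(0.01821 + 0.09011·e^(−0.04·15.0)) = 0.9943
sugar = (3.0 − 0.9943)·4.0·20.5

164.4663 g


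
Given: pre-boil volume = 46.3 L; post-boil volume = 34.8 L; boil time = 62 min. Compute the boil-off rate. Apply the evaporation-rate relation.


rate = (V_pre − V_post) / (t_min/60)
rate = (46.3 − 34.8) / (62/60)

11.1290 L/hr


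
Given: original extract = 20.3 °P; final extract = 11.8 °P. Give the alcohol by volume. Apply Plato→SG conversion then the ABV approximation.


SG = 259/(259 − P);  ABV = (OG − FG)·131.25
OG = 259/(259 − 20.3) = 1.0850
FG = 259/(259 − 11.8) = 1.0477
ABV = (1.0850 − 1.0477)·131.25

4.8969 % ABV


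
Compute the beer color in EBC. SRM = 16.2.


EBC = SRM · 1.97
EBC = 16.2 · 1.97

31.9140 EBC


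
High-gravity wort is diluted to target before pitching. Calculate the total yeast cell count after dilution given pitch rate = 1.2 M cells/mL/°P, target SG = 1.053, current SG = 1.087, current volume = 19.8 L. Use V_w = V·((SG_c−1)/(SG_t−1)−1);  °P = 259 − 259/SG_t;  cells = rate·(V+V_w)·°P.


V_w = 19.8·((1.087−1)/(1.053−1)−1) = 12.7019
V_final = 19.8 + 12.7019 = 32.5019
°P = 259 − 259/1.053 = 13.0361
cells = 1.2·32.5019·13.0361

508.4369 billion cells


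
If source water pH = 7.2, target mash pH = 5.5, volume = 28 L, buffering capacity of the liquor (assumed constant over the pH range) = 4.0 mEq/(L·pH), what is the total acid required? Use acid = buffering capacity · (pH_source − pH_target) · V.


acid = 4.0 · (7.2 − 5.5) · 28

190.4000 mEq


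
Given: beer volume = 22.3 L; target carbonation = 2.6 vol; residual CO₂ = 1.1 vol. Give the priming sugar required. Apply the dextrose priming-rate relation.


sugar = (target − residual)·4.0·V
sugar = (2.6 − 1.1)·4.0·22.3

133.8000 g


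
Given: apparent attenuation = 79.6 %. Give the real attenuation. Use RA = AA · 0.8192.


RA = 79.6 · 0.8192

65.2083 %


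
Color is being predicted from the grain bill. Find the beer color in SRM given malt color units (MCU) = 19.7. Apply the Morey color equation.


SRM = 1.4922 · MCU^0.6859
SRM = 1.4922 · 19.7^0.6859

11.5266 SRM


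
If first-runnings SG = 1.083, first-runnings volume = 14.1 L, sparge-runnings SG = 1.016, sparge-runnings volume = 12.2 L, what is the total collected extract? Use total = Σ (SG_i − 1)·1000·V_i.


first = (1.083 − 1)·1000·14.1 = 1170.3000
sparge = (1.016 − 1)·1000·12.2 = 195.2000
total = 1170.3000 + 195.2000

1365.5000 gravity·L


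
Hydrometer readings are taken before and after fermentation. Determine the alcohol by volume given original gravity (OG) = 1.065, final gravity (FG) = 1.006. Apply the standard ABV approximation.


ABV = (OG − FG) · 131.25
ABV = (1.065 − 1.006) · 131.25

7.7437 % ABV


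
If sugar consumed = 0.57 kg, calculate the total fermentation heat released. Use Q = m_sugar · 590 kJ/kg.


Q = 0.57 · 590

336.3000 kJ


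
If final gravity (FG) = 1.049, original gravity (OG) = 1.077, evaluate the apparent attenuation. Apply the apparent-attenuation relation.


AA = (OG − FG)/(OG − 1) · 100
AA = (1.077 − 1.049)/(1.077 − 1) · 100

36.3636 %


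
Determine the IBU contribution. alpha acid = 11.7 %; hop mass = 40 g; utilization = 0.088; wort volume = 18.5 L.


IBU = (α/100)·mass·U·1000 / V
IBU = (11.7/100)·40·0.088·1000 / 18.5

22.2616 IBU


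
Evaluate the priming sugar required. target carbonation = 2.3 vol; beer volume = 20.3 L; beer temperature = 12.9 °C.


residual = 14.695·(0.01821 + 0.09011·e^(−0.04·T));  sugar = (target − residual)·4.0·V
residual = 14.695·(0.01821 + 0.09011·e^(−0.04·12.9)) = 1.0580
sugar = (2.3 − 1.0580)·4.0·20.3

100.8508 g


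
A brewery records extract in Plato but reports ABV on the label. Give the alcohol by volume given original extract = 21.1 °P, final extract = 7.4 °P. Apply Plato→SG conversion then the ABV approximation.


SG = 259/(259 − P);  ABV = (OG − FG)·131.25
OG = 259/(259 − 21.1) = 1.0887
FG = 259/(259 − 7.4) = 1.0294
ABV = (1.0887 − 1.0294)·131.25

7.7806 % ABV


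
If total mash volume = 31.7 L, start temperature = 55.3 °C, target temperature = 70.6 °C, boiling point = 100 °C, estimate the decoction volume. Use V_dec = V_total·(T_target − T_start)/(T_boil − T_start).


V_dec = 31.7·(70.6 − 55.3)/(100 − 55.3)

10.8503 L


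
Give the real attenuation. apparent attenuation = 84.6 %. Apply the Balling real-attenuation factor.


RA = AA · 0.8192
RA = 84.6 · 0.8192

69.3043 %


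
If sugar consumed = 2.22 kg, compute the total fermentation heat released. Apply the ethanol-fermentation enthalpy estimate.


Q = m_sugar · 590 kJ/kg
Q = 2.22 · 590

1309.8000 kJ


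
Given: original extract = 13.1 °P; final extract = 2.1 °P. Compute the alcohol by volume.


SG = 259/(259 − P);  ABV = (OG − FG)·131.25
OG = 259/(259 − 13.1) = 1.0533
FG = 259/(259 − 2.1) = 1.0082
ABV = (1.0533 − 1.0082)·131.25

5.9193 % ABV


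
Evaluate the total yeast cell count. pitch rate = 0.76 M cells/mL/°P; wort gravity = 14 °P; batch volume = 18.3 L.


cells (billions) = rate · V_L · °P
cells = 0.76 · 18.3 · 14

194.7120 billion cells


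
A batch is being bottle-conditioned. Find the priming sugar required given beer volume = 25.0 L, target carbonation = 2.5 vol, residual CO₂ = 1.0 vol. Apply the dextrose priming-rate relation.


sugar = (target − residual)·4.0·V
sugar = (2.5 − 1.0)·4.0·25.0

150.0000 g


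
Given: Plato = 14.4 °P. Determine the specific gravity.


SG = 259/(259 − P)
SG = 259/(259 − 14.4)

1.0589


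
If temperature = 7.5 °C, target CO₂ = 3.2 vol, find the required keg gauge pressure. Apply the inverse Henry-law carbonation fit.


psi = vols/(0.01821 + 0.09011·e^(−0.04·T)) − 14.695
psi = 3.2/(0.01821 + 0.09011·e^(−0.04·7.5)) − 14.695

22.9675 psi


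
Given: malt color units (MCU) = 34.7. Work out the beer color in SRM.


SRM = 1.4922 · MCU^0.6859
SRM = 1.4922 · 34.7^0.6859

16.9957 SRM


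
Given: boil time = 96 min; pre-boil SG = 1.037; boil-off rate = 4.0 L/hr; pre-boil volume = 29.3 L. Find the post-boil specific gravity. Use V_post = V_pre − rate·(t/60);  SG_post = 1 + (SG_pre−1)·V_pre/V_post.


V_post = 29.3 − 4.0·(96/60) = 22.9000
SG_post = 1 + (1.037 − 1)·29.3/22.9000

1.0473


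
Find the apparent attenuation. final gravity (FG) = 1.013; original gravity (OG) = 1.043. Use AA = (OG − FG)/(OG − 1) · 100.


AA = (1.043 − 1.013)/(1.043 − 1) · 100

69.7674 %


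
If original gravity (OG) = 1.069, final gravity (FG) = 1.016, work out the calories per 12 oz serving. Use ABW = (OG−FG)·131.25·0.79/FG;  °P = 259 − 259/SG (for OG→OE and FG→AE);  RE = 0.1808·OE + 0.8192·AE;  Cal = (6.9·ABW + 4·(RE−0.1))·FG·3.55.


ABW = (1.069 − 1.016)·131.25·0.79/1.016 = 5.4089
OE = 259 − 259/1.069 = 16.7175 °P
AE = 259 − 259/1.016 = 4.0787 °P
RE = 0.1808·16.7175 + 0.8192·4.0787 = 6.3638 °P
Cal = (6.9·5.4089 + 4·(6.3638−0.1))·1.016·3.55

224.9802 kcal


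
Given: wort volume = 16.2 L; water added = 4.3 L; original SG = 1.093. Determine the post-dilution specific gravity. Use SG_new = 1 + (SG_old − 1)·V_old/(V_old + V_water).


pts = (1.093 − 1)·1000·16.2/(16.2 + 4.3) = 73.4927
SG_new = 1 + 73.4927/1000

1.0735


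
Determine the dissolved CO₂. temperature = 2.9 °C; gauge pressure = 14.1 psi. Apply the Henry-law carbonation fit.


vols = (P + 14.695)·(0.01821 + 0.09011·e^(−0.04·T))
vols = (14.1 + 14.695)·(0.01821 + 0.09011·e^(−0.04·2.9))

2.8349 volumes


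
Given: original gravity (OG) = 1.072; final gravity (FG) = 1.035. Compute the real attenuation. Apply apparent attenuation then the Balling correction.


AA = (OG−FG)/(OG−1)·100;  RA = AA·0.8192
AA = (1.072 − 1.035)/(1.072 − 1)·100 = 51.3889
RA = 51.3889·0.8192

42.0978 %


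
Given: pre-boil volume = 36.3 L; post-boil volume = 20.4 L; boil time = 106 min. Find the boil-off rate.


rate = (V_pre − V_post) / (t_min/60)
rate = (36.3 − 20.4) / (106/60)

9.0000 L/hr


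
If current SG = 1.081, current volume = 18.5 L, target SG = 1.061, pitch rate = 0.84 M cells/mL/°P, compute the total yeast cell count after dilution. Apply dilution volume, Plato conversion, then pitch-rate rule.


V_w = V·((SG_c−1)/(SG_t−1)−1);  °P = 259 − 259/SG_t;  cells = rate·(V+V_w)·°P
V_w = 18.5·((1.081−1)/(1.061−1)−1) = 6.0656
V_final = 18.5 + 6.0656 = 24.5656
°P = 259 − 259/1.061 = 14.8907
cells = 0.84·24.5656·14.8907

307.2702 billion cells


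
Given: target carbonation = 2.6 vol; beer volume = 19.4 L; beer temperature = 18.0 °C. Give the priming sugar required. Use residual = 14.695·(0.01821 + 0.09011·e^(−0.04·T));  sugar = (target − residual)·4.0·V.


residual = 14.695·(0.01821 + 0.09011·e^(−0.04·18.0)) = 0.9121
sugar = (2.6 − 0.9121)·4.0·19.4

130.9782 g


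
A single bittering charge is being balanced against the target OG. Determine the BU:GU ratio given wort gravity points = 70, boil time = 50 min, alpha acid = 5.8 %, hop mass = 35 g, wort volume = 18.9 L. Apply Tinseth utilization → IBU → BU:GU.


U = 1.65·0.000125^(GP/1000)·(1−e^(−0.04t))/4.15;  IBU = (α/100)·m·U·1000/V;  BU:GU = IBU/GP
U = 1.65·0.000125^(70/1000)·(1−e^(−0.04·50))/4.15 = 0.1833
IBU = (5.8/100)·35·0.1833·1000/18.9 = 19.6835
BU:GU = 19.6835/70

0.2812


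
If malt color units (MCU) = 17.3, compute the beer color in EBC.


SRM = 1.4922·MCU^0.6859;  EBC = SRM·1.97
SRM = 1.4922·17.3^0.6859 = 10.5439
EBC = 10.5439·1.97

20.7716 EBC


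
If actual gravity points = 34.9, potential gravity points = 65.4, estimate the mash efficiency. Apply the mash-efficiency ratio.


efficiency = actual / potential × 100
efficiency = 34.9 / 65.4 × 100

53.3639 %


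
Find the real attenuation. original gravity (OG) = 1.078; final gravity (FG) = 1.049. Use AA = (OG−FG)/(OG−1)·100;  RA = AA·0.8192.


AA = (1.078 − 1.049)/(1.078 − 1)·100 = 37.1795
RA = 37.1795·0.8192

30.4574 %


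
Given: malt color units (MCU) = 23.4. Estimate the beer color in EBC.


SRM = 1.4922·MCU^0.6859;  EBC = SRM·1.97
SRM = 1.4922·23.4^0.6859 = 12.9710
EBC = 12.9710·1.97

25.5528 EBC


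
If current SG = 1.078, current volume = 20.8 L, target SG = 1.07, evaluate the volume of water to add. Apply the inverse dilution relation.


V_water = V·((SG_curr − 1)/(SG_target − 1) − 1)
V_water = 20.8·((1.078 − 1)/(1.07 − 1) − 1)

2.3771 L


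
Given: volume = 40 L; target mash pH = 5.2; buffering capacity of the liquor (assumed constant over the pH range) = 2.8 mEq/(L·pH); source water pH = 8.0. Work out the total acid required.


acid = buffering capacity · (pH_source − pH_target) · V
acid = 2.8 · (8.0 − 5.2) · 40

313.6000 mEq


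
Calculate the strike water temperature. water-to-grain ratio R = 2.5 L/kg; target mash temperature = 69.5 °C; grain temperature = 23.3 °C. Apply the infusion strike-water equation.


T_strike = (0.41/R)·(T_mash − T_grain) + T_mash
T_strike = (0.41/2.5)·(69.5 − 23.3) + 69.5

77.0768 °C


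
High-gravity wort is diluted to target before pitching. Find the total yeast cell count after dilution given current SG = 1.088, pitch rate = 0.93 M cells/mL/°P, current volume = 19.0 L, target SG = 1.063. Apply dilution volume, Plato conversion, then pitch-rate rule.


V_w = V·((SG_c−1)/(SG_t−1)−1);  °P = 259 − 259/SG_t;  cells = rate·(V+V_w)·°P
V_w = 19.0·((1.088−1)/(1.063−1)−1) = 7.5397
V_final = 19.0 + 7.5397 = 26.5397
°P = 259 − 259/1.063 = 15.3500
cells = 0.93·26.5397·15.3500

378.8661 billion cells


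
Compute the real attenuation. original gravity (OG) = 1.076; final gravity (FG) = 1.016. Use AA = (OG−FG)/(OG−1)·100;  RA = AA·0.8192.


AA = (1.076 − 1.016)/(1.076 − 1)·100 = 78.9474
RA = 78.9474·0.8192

64.6737 %


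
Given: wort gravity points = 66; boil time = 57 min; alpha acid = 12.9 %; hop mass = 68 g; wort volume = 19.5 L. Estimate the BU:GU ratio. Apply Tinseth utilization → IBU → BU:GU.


U = 1.65·0.000125^(GP/1000)·(1−e^(−0.04t))/4.15;  IBU = (α/100)·m·U·1000/V;  BU:GU = IBU/GP
U = 1.65·0.000125^(66/1000)·(1−e^(−0.04·57))/4.15 = 0.1972
IBU = (12.9/100)·68·0.1972·1000/19.5 = 88.7227
BU:GU = 88.7227/66

1.3443


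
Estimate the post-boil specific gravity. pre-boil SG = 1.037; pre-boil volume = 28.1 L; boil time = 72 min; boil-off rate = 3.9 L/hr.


V_post = V_pre − rate·(t/60);  SG_post = 1 + (SG_pre−1)·V_pre/V_post
V_post = 28.1 − 3.9·(72/60) = 23.4200
SG_post = 1 + (1.037 − 1)·28.1/23.4200

1.0444


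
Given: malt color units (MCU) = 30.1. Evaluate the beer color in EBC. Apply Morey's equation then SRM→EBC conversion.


SRM = 1.4922·MCU^0.6859;  EBC = SRM·1.97
SRM = 1.4922·30.1^0.6859 = 15.4161
EBC = 15.4161·1.97

30.3698 EBC


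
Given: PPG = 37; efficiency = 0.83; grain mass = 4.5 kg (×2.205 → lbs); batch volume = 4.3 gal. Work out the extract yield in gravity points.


points = lbs × PPG × eff / vol
lbs = 4.5 × 2.205 = 9.9225
points = 9.9225 × 37 × 0.83 / 4.3

70.8651 points


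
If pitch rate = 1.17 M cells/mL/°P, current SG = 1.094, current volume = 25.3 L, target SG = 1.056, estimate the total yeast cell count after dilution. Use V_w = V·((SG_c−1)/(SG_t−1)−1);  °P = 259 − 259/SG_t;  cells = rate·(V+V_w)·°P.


V_w = 25.3·((1.094−1)/(1.056−1)−1) = 17.1679
V_final = 25.3 + 17.1679 = 42.4679
°P = 259 − 259/1.056 = 13.7348
cells = 1.17·42.4679·13.7348

682.4488 billion cells


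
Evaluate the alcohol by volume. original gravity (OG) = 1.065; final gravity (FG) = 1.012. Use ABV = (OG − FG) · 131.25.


ABV = (1.065 − 1.012) · 131.25

6.9562 % ABV


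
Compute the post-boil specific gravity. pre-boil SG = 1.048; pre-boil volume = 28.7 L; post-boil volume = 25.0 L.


SG_post = 1 + (SG_pre − 1)·V_pre/V_post
pts_pre = (1.048 − 1)·1000 = 48.0000
pts_post = 48.0000·28.7/25.0 = 55.1040
SG_post = 1 + 55.1040/1000

1.0551


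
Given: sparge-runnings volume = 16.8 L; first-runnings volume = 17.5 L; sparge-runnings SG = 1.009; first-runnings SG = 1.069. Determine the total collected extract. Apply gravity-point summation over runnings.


total = Σ (SG_i − 1)·1000·V_i
first = (1.069 − 1)·1000·17.5 = 1207.5000
sparge = (1.009 − 1)·1000·16.8 = 151.2000
total = 1207.5000 + 151.2000

1358.7000 gravity·L


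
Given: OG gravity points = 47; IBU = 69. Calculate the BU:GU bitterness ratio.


BU:GU = IBU / OG_points
BU:GU = 69 / 47

1.4681


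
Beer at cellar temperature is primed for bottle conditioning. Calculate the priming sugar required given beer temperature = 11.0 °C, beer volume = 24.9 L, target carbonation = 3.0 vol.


residual = 14.695·(0.01821 + 0.09011·e^(−0.04·T));  sugar = (target − residual)·4.0·V
residual = 14.695·(0.01821 + 0.09011·e^(−0.04·11.0)) = 1.1204
sugar = (3.0 − 1.1204)·4.0·24.9

187.2074 g


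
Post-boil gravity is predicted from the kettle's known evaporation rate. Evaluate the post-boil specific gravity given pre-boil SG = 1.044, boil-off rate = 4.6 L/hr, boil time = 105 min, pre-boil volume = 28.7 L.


V_post = V_pre − rate·(t/60);  SG_post = 1 + (SG_pre−1)·V_pre/V_post
V_post = 28.7 − 4.6·(105/60) = 20.6500
SG_post = 1 + (1.044 − 1)·28.7/20.6500

1.0612


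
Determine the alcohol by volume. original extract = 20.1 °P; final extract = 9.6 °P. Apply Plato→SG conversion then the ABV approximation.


SG = 259/(259 − P);  ABV = (OG − FG)·131.25
OG = 259/(259 − 20.1) = 1.0841
FG = 259/(259 − 9.6) = 1.0385
ABV = (1.0841 − 1.0385)·131.25

5.9907 % ABV


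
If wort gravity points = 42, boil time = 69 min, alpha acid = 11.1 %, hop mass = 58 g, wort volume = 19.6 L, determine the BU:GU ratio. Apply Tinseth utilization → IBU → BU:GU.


U = 1.65·0.000125^(GP/1000)·(1−e^(−0.04t))/4.15;  IBU = (α/100)·m·U·1000/V;  BU:GU = IBU/GP
U = 1.65·0.000125^(42/1000)·(1−e^(−0.04·69))/4.15 = 0.2553
IBU = (11.1/100)·58·0.2553·1000/19.6 = 83.8697
BU:GU = 83.8697/42

1.9969


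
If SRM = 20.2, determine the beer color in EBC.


EBC = SRM · 1.97
EBC = 20.2 · 1.97

39.7940 EBC


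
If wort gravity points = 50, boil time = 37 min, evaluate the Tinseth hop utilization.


U = 1.65·0.000125^(GP/1000) · (1 − e^(−0.04·t))/4.15
bigness = 1.65·0.000125^(50/1000) = 1.0528
boil_factor = (1 − e^(−0.04·37))/4.15 = 0.1861
U = 1.0528 · 0.1861

0.1959


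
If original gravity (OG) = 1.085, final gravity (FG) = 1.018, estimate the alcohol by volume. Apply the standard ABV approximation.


ABV = (OG − FG) · 131.25
ABV = (1.085 − 1.018) · 131.25

8.7937 % ABV


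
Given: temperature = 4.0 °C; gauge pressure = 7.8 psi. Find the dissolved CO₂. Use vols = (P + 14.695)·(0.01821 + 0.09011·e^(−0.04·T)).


vols = (7.8 + 14.695)·(0.01821 + 0.09011·e^(−0.04·4.0))

2.1370 volumes


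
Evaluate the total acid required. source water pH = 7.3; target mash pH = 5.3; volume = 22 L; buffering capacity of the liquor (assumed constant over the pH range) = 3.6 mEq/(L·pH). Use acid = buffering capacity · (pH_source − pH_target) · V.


acid = 3.6 · (7.3 − 5.3) · 22

158.4000 mEq


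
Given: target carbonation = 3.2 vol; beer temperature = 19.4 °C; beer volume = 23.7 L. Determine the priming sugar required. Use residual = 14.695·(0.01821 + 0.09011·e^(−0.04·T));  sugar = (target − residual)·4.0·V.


residual = 14.695·(0.01821 + 0.09011·e^(−0.04·19.4)) = 0.8770
sugar = (3.2 − 0.8770)·4.0·23.7

220.2171 g


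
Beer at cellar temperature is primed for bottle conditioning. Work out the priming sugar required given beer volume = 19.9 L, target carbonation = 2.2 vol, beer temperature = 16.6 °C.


residual = 14.695·(0.01821 + 0.09011·e^(−0.04·T));  sugar = (target − residual)·4.0·V
residual = 14.695·(0.01821 + 0.09011·e^(−0.04·16.6)) = 0.9493
sugar = (2.2 − 0.9493)·4.0·19.9

99.5588 g


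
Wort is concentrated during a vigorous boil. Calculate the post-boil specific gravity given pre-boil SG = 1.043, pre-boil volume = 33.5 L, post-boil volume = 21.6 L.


SG_post = 1 + (SG_pre − 1)·V_pre/V_post
pts_pre = (1.043 − 1)·1000 = 43.0000
pts_post = 43.0000·33.5/21.6 = 66.6898
SG_post = 1 + 66.6898/1000

1.0667


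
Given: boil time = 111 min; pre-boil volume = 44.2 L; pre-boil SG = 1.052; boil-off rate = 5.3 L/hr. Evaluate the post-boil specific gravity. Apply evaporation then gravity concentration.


V_post = V_pre − rate·(t/60);  SG_post = 1 + (SG_pre−1)·V_pre/V_post
V_post = 44.2 − 5.3·(111/60) = 34.3950
SG_post = 1 + (1.052 − 1)·44.2/34.3950

1.0668


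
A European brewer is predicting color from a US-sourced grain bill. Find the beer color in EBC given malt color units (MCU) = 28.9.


SRM = 1.4922·MCU^0.6859;  EBC = SRM·1.97
SRM = 1.4922·28.9^0.6859 = 14.9919
EBC = 14.9919·1.97

29.5341 EBC


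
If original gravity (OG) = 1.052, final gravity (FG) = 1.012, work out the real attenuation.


AA = (OG−FG)/(OG−1)·100;  RA = AA·0.8192
AA = (1.052 − 1.012)/(1.052 − 1)·100 = 76.9231
RA = 76.9231·0.8192

63.0154 %


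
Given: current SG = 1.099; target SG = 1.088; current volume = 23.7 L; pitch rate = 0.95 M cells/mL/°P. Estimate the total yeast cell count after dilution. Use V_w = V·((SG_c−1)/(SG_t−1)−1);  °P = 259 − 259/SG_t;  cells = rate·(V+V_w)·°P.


V_w = 23.7·((1.099−1)/(1.088−1)−1) = 2.9625
V_final = 23.7 + 2.9625 = 26.6625
°P = 259 − 259/1.088 = 20.9485
cells = 0.95·26.6625·20.9485

530.6132 billion cells


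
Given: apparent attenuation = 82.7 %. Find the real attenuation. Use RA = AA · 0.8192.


RA = 82.7 · 0.8192

67.7478 %


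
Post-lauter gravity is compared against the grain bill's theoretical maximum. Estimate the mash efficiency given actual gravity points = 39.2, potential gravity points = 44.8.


efficiency = actual / potential × 100
efficiency = 39.2 / 44.8 × 100

87.5000 %


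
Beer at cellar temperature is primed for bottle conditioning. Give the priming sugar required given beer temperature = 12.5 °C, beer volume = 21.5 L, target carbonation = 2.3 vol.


residual = 14.695·(0.01821 + 0.09011·e^(−0.04·T));  sugar = (target − residual)·4.0·V
residual = 14.695·(0.01821 + 0.09011·e^(−0.04·12.5)) = 1.0707
sugar = (2.3 − 1.0707)·4.0·21.5

105.7161 g


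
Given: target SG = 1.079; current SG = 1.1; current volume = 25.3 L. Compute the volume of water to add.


V_water = V·((SG_curr − 1)/(SG_target − 1) − 1)
V_water = 25.3·((1.1 − 1)/(1.079 − 1) − 1)

6.7253 L


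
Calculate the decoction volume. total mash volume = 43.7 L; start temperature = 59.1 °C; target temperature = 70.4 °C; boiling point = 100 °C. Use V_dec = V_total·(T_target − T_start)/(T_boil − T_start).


V_dec = 43.7·(70.4 − 59.1)/(100 − 59.1)

12.0736 L


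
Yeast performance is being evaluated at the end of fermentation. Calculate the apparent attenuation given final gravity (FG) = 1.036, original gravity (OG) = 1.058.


AA = (OG − FG)/(OG − 1) · 100
AA = (1.058 − 1.036)/(1.058 − 1) · 100

37.9310 %


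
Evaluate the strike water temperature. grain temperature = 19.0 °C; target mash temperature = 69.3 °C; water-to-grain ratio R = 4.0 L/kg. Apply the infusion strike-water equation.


T_strike = (0.41/R)·(T_mash − T_grain) + T_mash
T_strike = (0.41/4.0)·(69.3 − 19.0) + 69.3

74.4557 °C


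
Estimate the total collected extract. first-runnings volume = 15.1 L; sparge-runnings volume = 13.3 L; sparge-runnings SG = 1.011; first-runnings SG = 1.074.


total = Σ (SG_i − 1)·1000·V_i
first = (1.074 − 1)·1000·15.1 = 1117.4000
sparge = (1.011 − 1)·1000·13.3 = 146.3000
total = 1117.4000 + 146.3000

1263.7000 gravity·L


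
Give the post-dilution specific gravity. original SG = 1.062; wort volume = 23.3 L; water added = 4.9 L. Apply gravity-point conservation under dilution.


SG_new = 1 + (SG_old − 1)·V_old/(V_old + V_water)
pts = (1.062 − 1)·1000·23.3/(23.3 + 4.9) = 51.2270
SG_new = 1 + 51.2270/1000

1.0512


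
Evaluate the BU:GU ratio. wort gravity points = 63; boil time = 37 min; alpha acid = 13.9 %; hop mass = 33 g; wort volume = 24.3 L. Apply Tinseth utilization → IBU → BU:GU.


U = 1.65·0.000125^(GP/1000)·(1−e^(−0.04t))/4.15;  IBU = (α/100)·m·U·1000/V;  BU:GU = IBU/GP
U = 1.65·0.000125^(63/1000)·(1−e^(−0.04·37))/4.15 = 0.1743
IBU = (13.9/100)·33·0.1743·1000/24.3 = 32.9067
BU:GU = 32.9067/63

0.5223


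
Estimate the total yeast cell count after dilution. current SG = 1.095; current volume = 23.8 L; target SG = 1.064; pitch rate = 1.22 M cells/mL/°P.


V_w = V·((SG_c−1)/(SG_t−1)−1);  °P = 259 − 259/SG_t;  cells = rate·(V+V_w)·°P
V_w = 23.8·((1.095−1)/(1.064−1)−1) = 11.5281
V_final = 23.8 + 11.5281 = 35.3281
°P = 259 − 259/1.064 = 15.5789
cells = 1.22·35.3281·15.5789

671.4575 billion cells


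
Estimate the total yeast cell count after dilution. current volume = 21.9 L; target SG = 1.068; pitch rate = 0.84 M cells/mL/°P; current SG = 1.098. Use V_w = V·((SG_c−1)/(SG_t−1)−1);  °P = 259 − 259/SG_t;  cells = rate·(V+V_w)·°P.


V_w = 21.9·((1.098−1)/(1.068−1)−1) = 9.6618
V_final = 21.9 + 9.6618 = 31.5618
°P = 259 − 259/1.068 = 16.4906
cells = 0.84·31.5618·16.4906

437.1978 billion cells


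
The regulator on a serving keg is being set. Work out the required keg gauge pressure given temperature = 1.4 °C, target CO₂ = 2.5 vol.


psi = vols/(0.01821 + 0.09011·e^(−0.04·T)) − 14.695
psi = 2.5/(0.01821 + 0.09011·e^(−0.04·1.4)) − 14.695

9.4800 psi


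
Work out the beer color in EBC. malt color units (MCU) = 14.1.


SRM = 1.4922·MCU^0.6859;  EBC = SRM·1.97
SRM = 1.4922·14.1^0.6859 = 9.1638
EBC = 9.1638·1.97

18.0527 EBC


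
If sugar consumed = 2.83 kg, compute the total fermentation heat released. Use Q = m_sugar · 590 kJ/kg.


Q = 2.83 · 590

1669.7000 kJ
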